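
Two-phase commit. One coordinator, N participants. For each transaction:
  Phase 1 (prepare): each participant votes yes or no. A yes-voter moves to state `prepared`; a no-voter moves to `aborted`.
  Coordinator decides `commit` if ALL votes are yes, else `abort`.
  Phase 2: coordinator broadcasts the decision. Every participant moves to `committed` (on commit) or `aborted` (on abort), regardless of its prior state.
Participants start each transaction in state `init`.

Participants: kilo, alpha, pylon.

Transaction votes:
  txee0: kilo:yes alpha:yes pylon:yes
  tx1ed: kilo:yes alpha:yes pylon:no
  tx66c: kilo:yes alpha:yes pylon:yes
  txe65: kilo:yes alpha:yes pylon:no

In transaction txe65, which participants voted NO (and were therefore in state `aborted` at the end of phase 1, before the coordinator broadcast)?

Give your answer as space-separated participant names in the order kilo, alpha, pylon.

Answer: pylon

Derivation:
Txn txe65 phase 1: kilo yes -> prepared; alpha yes -> prepared; pylon no -> aborted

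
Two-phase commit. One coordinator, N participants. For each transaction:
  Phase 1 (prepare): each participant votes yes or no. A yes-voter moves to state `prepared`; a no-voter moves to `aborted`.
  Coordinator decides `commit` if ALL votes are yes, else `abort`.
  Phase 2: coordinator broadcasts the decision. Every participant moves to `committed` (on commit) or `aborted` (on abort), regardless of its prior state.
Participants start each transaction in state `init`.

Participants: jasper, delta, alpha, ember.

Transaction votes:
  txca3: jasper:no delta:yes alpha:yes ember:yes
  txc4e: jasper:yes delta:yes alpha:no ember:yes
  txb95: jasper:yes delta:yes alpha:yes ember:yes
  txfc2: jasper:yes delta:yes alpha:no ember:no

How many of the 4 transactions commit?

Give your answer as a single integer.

txca3: no from jasper -> abort (commits=0)
txc4e: no from alpha -> abort (commits=0)
txb95: all yes -> commit (commits=1)
txfc2: no from alpha, ember -> abort (commits=1)

Answer: 1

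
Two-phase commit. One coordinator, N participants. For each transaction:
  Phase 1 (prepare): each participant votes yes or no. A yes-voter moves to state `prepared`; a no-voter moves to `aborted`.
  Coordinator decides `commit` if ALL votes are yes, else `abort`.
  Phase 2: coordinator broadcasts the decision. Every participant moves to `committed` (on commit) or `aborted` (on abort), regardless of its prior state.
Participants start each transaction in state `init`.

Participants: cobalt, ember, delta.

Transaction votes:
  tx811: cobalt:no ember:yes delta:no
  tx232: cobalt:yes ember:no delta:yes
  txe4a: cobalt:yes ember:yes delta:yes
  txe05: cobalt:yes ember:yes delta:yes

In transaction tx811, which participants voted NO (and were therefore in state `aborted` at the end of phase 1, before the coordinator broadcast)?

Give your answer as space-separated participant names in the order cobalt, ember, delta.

Txn tx811 phase 1: cobalt no -> aborted; ember yes -> prepared; delta no -> aborted

Answer: cobalt delta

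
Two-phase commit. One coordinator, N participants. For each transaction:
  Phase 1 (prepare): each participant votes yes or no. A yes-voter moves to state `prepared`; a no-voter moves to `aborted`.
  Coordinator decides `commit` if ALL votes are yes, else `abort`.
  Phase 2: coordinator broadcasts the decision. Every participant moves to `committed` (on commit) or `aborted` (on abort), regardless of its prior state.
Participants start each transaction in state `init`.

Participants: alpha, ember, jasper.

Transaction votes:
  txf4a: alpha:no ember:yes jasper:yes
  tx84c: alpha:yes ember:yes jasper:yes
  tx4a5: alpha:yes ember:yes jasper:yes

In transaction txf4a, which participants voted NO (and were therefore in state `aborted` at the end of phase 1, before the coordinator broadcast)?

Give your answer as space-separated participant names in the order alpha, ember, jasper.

Txn txf4a phase 1: alpha no -> aborted; ember yes -> prepared; jasper yes -> prepared

Answer: alpha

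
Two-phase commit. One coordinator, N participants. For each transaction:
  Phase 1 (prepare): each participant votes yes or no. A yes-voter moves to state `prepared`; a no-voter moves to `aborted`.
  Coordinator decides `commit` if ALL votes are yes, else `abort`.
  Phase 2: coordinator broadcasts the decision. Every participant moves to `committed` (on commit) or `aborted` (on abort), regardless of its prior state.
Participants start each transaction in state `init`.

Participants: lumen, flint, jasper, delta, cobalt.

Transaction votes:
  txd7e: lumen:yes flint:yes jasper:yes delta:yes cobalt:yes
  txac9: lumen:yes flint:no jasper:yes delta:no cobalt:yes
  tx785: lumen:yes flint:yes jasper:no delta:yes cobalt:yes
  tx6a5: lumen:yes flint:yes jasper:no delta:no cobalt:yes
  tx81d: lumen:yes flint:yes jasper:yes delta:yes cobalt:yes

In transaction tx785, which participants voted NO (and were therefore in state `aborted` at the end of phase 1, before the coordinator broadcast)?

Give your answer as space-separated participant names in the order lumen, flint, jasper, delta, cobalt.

Answer: jasper

Derivation:
Txn tx785 phase 1: lumen yes -> prepared; flint yes -> prepared; jasper no -> aborted; delta yes -> prepared; cobalt yes -> prepared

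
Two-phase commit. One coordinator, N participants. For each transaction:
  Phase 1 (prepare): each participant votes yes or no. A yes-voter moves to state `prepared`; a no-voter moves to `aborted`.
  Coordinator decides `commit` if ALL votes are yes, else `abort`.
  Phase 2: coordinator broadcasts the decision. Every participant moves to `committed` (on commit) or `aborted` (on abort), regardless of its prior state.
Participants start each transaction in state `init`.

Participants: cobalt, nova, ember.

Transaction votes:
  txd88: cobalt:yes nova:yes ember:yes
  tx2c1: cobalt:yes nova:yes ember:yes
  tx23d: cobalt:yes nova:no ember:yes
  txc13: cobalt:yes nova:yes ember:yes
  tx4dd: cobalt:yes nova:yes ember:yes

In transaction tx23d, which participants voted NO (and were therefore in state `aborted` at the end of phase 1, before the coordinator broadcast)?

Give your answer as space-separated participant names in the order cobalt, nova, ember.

Txn tx23d phase 1: cobalt yes -> prepared; nova no -> aborted; ember yes -> prepared

Answer: nova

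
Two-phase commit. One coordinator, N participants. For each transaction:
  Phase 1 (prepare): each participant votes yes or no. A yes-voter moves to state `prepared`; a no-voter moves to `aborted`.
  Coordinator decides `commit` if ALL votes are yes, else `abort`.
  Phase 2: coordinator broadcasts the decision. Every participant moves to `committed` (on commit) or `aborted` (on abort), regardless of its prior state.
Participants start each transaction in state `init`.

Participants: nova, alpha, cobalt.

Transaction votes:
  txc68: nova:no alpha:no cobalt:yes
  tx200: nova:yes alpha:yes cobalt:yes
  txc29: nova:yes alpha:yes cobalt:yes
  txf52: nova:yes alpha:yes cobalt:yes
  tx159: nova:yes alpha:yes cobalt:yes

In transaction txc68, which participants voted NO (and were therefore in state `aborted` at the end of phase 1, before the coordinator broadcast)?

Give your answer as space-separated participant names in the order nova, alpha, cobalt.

Answer: nova alpha

Derivation:
Txn txc68 phase 1: nova no -> aborted; alpha no -> aborted; cobalt yes -> prepared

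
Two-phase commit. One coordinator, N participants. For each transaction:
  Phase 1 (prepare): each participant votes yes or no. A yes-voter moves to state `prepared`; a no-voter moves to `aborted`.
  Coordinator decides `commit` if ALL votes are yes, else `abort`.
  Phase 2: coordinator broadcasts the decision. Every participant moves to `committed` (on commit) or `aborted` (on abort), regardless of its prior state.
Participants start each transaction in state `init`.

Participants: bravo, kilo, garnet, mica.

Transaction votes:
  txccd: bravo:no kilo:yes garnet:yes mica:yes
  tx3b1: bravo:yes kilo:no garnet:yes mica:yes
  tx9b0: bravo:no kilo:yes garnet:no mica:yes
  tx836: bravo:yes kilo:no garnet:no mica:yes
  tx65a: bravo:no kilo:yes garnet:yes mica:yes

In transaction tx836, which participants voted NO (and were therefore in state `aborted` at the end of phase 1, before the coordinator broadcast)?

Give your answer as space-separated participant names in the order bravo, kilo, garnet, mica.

Answer: kilo garnet

Derivation:
Txn tx836 phase 1: bravo yes -> prepared; kilo no -> aborted; garnet no -> aborted; mica yes -> prepared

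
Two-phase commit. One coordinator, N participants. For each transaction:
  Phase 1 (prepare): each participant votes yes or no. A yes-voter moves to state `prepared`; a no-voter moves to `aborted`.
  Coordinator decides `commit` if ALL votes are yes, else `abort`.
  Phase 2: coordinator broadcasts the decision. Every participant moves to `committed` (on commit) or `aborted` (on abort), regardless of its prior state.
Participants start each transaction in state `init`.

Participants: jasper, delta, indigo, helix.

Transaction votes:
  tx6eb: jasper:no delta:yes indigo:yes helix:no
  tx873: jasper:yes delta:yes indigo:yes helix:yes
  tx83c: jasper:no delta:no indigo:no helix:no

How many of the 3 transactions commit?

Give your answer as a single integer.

tx6eb: no from jasper, helix -> abort (commits=0)
tx873: all yes -> commit (commits=1)
tx83c: no from jasper, delta, indigo, helix -> abort (commits=1)

Answer: 1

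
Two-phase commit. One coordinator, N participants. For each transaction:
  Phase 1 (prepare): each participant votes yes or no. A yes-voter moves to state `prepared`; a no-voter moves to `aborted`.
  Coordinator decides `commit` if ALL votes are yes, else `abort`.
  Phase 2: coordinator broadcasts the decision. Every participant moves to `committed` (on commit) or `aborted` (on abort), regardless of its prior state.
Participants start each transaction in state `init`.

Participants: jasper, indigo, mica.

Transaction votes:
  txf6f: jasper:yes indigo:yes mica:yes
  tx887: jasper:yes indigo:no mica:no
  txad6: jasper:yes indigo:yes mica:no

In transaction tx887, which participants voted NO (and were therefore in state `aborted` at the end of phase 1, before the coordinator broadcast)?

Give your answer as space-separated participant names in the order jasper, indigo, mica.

Txn tx887 phase 1: jasper yes -> prepared; indigo no -> aborted; mica no -> aborted

Answer: indigo mica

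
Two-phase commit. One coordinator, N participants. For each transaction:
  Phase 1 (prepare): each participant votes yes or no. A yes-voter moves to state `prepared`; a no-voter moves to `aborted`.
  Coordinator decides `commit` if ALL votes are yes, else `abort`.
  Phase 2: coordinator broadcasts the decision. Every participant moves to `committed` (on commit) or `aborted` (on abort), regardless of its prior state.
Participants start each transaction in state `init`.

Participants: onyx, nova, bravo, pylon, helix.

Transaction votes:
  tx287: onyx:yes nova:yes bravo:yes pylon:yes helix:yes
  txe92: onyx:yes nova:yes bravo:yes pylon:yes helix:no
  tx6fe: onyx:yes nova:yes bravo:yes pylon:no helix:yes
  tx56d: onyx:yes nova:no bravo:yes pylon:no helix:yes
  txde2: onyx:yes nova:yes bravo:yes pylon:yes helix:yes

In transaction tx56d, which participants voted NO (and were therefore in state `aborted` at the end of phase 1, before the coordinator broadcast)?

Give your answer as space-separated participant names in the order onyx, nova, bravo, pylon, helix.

Txn tx56d phase 1: onyx yes -> prepared; nova no -> aborted; bravo yes -> prepared; pylon no -> aborted; helix yes -> prepared

Answer: nova pylon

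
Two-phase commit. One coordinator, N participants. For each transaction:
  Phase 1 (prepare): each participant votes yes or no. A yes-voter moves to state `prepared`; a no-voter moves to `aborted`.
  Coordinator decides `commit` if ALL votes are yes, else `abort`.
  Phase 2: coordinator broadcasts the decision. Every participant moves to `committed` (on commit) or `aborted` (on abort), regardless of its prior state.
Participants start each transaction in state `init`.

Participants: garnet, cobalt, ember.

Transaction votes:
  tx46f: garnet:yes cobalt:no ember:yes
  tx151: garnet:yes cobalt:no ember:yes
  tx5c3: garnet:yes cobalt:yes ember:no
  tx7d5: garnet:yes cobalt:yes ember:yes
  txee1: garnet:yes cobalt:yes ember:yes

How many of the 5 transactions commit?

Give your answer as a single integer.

tx46f: no from cobalt -> abort (commits=0)
tx151: no from cobalt -> abort (commits=0)
tx5c3: no from ember -> abort (commits=0)
tx7d5: all yes -> commit (commits=1)
txee1: all yes -> commit (commits=2)

Answer: 2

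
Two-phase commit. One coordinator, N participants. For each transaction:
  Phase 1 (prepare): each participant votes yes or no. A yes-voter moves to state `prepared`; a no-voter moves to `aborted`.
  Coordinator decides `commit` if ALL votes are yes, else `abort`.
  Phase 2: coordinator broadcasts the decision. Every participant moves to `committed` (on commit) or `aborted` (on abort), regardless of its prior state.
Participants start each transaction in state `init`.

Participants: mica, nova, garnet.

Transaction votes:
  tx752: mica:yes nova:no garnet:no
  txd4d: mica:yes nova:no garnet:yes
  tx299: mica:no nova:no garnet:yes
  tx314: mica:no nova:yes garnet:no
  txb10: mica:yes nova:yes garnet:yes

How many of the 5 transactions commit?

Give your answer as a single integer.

Answer: 1

Derivation:
tx752: no from nova, garnet -> abort (commits=0)
txd4d: no from nova -> abort (commits=0)
tx299: no from mica, nova -> abort (commits=0)
tx314: no from mica, garnet -> abort (commits=0)
txb10: all yes -> commit (commits=1)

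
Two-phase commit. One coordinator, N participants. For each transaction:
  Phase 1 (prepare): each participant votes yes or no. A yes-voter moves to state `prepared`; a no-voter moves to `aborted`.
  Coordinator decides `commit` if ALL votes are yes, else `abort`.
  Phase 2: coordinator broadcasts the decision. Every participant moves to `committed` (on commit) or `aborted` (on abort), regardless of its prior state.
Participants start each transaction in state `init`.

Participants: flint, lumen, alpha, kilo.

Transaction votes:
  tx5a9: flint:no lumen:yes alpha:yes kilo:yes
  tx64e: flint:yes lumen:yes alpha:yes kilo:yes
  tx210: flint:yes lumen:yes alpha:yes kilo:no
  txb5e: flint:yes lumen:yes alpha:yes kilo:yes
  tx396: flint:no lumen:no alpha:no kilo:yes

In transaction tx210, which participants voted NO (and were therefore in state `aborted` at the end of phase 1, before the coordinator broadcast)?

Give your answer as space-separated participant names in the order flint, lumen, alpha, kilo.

Txn tx210 phase 1: flint yes -> prepared; lumen yes -> prepared; alpha yes -> prepared; kilo no -> aborted

Answer: kilo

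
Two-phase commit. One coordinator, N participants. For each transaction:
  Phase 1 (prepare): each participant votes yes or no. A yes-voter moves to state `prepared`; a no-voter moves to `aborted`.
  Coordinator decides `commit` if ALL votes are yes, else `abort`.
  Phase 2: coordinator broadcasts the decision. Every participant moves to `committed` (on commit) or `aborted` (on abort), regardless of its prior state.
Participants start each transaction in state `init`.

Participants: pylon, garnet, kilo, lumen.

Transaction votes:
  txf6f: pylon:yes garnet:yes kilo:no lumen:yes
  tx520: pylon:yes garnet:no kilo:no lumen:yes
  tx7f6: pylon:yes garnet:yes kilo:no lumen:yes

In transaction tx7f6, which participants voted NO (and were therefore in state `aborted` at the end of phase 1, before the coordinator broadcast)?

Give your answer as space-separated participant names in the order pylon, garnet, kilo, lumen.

Txn tx7f6 phase 1: pylon yes -> prepared; garnet yes -> prepared; kilo no -> aborted; lumen yes -> prepared

Answer: kilo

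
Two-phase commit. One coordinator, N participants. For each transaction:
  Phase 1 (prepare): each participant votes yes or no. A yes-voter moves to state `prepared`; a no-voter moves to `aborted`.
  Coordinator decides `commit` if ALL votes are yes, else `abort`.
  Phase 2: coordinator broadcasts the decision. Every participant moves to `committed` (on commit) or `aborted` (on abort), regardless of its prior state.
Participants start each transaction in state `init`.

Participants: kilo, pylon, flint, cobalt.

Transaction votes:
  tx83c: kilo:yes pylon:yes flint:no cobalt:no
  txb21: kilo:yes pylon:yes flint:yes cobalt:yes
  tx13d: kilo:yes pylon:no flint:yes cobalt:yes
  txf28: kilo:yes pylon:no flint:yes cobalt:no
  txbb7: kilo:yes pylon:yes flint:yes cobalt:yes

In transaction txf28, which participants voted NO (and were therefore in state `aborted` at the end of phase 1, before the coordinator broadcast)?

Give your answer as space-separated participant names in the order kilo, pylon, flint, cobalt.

Txn txf28 phase 1: kilo yes -> prepared; pylon no -> aborted; flint yes -> prepared; cobalt no -> aborted

Answer: pylon cobalt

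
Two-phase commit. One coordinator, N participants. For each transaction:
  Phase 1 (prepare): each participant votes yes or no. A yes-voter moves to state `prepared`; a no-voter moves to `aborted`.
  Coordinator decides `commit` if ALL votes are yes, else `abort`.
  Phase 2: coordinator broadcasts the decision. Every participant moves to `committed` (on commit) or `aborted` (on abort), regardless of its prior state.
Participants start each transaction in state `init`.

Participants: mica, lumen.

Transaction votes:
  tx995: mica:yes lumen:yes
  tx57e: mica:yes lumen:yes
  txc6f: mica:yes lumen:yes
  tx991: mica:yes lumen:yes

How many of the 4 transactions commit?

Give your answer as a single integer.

Answer: 4

Derivation:
tx995: all yes -> commit (commits=1)
tx57e: all yes -> commit (commits=2)
txc6f: all yes -> commit (commits=3)
tx991: all yes -> commit (commits=4)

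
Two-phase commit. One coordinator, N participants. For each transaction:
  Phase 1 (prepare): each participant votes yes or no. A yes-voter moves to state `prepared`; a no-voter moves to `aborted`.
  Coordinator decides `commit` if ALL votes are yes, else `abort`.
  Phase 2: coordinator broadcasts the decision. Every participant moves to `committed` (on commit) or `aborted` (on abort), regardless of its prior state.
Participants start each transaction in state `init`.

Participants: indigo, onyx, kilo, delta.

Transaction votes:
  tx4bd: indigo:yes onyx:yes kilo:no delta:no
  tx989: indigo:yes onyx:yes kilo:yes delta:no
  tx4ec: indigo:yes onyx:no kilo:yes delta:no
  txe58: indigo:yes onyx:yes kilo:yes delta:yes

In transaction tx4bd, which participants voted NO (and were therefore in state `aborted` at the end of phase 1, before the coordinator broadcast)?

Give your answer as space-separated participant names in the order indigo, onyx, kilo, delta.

Answer: kilo delta

Derivation:
Txn tx4bd phase 1: indigo yes -> prepared; onyx yes -> prepared; kilo no -> aborted; delta no -> aborted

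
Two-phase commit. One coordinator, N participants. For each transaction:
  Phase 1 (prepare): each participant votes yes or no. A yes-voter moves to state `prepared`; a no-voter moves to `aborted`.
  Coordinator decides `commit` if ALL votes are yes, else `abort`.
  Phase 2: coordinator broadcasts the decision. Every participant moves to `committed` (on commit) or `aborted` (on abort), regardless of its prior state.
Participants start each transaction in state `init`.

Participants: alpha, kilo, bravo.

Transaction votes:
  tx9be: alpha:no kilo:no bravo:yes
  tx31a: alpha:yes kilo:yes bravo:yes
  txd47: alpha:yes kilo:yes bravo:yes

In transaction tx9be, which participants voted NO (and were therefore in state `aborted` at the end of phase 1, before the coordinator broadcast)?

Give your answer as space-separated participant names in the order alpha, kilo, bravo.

Txn tx9be phase 1: alpha no -> aborted; kilo no -> aborted; bravo yes -> prepared

Answer: alpha kilo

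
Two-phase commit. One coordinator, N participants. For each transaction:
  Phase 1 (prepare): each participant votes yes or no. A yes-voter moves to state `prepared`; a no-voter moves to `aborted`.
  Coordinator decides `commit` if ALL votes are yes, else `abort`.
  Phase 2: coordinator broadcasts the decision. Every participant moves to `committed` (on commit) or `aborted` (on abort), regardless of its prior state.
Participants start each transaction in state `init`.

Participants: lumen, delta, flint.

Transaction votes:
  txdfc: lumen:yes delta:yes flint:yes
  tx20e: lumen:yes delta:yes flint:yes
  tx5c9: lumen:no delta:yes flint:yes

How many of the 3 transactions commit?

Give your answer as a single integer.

Answer: 2

Derivation:
txdfc: all yes -> commit (commits=1)
tx20e: all yes -> commit (commits=2)
tx5c9: no from lumen -> abort (commits=2)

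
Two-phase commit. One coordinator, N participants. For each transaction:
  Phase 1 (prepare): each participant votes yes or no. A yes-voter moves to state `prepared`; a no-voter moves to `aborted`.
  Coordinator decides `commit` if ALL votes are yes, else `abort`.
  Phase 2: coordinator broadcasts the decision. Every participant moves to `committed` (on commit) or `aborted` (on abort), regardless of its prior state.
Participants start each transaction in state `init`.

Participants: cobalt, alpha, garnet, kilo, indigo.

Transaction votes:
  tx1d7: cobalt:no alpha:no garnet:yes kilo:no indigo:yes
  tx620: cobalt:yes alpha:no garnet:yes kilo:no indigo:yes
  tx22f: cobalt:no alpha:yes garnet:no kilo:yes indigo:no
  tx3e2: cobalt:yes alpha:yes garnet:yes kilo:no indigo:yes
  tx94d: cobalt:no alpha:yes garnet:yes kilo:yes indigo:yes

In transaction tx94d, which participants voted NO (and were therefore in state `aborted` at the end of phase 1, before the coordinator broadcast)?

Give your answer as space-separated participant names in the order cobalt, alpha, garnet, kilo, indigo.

Answer: cobalt

Derivation:
Txn tx94d phase 1: cobalt no -> aborted; alpha yes -> prepared; garnet yes -> prepared; kilo yes -> prepared; indigo yes -> prepared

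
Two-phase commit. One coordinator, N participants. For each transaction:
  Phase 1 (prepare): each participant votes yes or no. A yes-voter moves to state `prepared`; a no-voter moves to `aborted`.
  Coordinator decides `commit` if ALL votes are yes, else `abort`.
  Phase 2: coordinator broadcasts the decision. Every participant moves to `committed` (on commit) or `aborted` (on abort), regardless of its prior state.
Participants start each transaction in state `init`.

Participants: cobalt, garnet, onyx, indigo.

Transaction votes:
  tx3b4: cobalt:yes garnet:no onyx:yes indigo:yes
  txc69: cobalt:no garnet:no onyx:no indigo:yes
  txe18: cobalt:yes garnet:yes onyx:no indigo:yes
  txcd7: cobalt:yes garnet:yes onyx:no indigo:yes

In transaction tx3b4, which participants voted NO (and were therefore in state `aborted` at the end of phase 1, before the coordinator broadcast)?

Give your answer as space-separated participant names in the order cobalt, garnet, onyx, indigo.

Answer: garnet

Derivation:
Txn tx3b4 phase 1: cobalt yes -> prepared; garnet no -> aborted; onyx yes -> prepared; indigo yes -> prepared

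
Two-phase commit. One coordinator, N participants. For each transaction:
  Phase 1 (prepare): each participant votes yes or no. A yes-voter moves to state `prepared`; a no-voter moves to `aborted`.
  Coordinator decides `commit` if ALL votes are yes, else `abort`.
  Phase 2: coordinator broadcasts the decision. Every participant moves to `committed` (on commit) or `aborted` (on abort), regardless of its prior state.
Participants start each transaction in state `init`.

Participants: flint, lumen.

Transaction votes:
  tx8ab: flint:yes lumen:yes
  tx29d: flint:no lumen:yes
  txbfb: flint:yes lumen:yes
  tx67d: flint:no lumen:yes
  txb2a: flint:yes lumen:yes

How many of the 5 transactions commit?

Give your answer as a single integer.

tx8ab: all yes -> commit (commits=1)
tx29d: no from flint -> abort (commits=1)
txbfb: all yes -> commit (commits=2)
tx67d: no from flint -> abort (commits=2)
txb2a: all yes -> commit (commits=3)

Answer: 3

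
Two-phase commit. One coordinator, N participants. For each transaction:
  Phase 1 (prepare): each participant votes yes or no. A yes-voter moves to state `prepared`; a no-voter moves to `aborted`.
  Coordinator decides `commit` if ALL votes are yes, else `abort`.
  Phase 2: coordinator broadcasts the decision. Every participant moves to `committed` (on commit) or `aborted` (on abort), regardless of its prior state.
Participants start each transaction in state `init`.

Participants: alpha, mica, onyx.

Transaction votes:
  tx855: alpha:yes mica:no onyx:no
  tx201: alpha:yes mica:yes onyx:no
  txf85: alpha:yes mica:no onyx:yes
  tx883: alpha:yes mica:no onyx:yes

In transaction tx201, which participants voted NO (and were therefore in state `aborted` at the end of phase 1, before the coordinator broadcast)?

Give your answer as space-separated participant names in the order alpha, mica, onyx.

Answer: onyx

Derivation:
Txn tx201 phase 1: alpha yes -> prepared; mica yes -> prepared; onyx no -> aborted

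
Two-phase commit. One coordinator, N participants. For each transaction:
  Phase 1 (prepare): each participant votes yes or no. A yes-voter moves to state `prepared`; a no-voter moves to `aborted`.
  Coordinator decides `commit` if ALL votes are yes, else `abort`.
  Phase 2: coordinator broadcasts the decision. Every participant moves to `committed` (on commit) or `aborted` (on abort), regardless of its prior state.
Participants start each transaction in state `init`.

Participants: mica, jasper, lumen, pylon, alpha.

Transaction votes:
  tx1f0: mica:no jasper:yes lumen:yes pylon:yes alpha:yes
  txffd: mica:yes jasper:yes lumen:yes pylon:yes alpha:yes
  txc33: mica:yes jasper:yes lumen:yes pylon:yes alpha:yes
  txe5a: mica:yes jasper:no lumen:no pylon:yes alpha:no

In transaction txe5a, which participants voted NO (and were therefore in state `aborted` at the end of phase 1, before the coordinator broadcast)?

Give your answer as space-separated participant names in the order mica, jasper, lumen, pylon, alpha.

Answer: jasper lumen alpha

Derivation:
Txn txe5a phase 1: mica yes -> prepared; jasper no -> aborted; lumen no -> aborted; pylon yes -> prepared; alpha no -> aborted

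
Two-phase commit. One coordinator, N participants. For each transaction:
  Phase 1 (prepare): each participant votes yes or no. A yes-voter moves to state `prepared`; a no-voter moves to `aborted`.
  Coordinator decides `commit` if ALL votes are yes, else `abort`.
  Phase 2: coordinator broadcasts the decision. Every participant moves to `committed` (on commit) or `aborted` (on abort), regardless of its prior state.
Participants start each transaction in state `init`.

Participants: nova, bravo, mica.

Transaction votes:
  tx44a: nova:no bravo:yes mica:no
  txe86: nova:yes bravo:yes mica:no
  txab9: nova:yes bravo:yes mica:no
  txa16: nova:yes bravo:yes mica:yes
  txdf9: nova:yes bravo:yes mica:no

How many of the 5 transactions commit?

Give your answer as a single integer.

tx44a: no from nova, mica -> abort (commits=0)
txe86: no from mica -> abort (commits=0)
txab9: no from mica -> abort (commits=0)
txa16: all yes -> commit (commits=1)
txdf9: no from mica -> abort (commits=1)

Answer: 1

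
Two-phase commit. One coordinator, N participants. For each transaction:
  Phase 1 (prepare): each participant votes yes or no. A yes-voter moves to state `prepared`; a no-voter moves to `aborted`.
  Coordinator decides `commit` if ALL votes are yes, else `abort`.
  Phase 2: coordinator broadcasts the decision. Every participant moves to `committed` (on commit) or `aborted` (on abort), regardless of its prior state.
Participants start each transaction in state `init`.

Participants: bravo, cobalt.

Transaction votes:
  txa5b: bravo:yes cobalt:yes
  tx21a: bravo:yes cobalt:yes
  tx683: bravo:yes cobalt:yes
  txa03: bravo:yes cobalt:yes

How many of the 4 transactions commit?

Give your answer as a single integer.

txa5b: all yes -> commit (commits=1)
tx21a: all yes -> commit (commits=2)
tx683: all yes -> commit (commits=3)
txa03: all yes -> commit (commits=4)

Answer: 4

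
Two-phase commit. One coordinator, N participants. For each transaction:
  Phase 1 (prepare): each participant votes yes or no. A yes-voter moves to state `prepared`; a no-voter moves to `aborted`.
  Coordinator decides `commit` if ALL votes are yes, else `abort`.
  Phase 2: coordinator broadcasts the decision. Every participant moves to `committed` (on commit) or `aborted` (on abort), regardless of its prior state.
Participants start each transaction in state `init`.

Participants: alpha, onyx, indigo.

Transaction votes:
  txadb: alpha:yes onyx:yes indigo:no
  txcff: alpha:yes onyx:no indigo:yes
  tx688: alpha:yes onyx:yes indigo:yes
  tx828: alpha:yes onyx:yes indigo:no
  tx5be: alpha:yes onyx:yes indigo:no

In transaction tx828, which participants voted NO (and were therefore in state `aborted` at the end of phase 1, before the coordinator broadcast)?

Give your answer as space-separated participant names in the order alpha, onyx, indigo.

Txn tx828 phase 1: alpha yes -> prepared; onyx yes -> prepared; indigo no -> aborted

Answer: indigo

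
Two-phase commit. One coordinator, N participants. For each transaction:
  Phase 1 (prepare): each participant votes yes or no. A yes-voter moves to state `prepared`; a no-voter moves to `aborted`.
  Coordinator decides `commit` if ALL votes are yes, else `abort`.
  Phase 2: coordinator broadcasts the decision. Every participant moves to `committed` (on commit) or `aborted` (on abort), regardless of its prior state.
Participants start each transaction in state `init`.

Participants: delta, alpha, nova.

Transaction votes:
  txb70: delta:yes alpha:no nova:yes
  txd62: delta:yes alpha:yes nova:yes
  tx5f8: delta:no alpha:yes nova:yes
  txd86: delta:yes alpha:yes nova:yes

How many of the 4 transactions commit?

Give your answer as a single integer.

txb70: no from alpha -> abort (commits=0)
txd62: all yes -> commit (commits=1)
tx5f8: no from delta -> abort (commits=1)
txd86: all yes -> commit (commits=2)

Answer: 2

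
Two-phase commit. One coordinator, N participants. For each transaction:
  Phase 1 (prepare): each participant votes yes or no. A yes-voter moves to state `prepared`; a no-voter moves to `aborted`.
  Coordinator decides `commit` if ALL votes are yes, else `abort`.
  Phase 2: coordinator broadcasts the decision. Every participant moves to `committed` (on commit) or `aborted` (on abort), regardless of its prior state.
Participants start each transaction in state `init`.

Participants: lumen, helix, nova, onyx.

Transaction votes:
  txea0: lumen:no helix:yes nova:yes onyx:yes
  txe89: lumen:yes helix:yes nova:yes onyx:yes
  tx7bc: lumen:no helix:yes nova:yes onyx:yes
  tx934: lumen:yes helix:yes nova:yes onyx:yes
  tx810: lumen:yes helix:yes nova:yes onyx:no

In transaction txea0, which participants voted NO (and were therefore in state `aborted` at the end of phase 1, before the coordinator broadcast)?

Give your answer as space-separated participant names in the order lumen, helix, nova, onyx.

Txn txea0 phase 1: lumen no -> aborted; helix yes -> prepared; nova yes -> prepared; onyx yes -> prepared

Answer: lumen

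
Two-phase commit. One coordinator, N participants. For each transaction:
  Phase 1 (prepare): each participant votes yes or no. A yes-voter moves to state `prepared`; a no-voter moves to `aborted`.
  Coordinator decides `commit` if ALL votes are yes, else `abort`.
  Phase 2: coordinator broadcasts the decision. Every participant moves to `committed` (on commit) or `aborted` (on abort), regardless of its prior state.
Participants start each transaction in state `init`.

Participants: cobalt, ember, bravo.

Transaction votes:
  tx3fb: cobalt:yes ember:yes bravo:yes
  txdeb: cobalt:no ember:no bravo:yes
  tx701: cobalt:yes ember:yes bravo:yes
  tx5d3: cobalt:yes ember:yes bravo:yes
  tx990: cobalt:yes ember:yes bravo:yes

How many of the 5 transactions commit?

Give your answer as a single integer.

Answer: 4

Derivation:
tx3fb: all yes -> commit (commits=1)
txdeb: no from cobalt, ember -> abort (commits=1)
tx701: all yes -> commit (commits=2)
tx5d3: all yes -> commit (commits=3)
tx990: all yes -> commit (commits=4)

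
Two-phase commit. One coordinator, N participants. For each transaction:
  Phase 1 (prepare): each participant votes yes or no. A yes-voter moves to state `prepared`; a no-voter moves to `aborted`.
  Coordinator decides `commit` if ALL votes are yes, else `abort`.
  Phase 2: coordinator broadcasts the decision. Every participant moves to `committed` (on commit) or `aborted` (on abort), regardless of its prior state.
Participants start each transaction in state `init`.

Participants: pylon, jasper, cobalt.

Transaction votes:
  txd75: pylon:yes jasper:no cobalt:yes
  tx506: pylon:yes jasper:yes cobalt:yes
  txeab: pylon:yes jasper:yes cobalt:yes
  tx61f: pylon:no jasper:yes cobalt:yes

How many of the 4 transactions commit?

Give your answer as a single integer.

Answer: 2

Derivation:
txd75: no from jasper -> abort (commits=0)
tx506: all yes -> commit (commits=1)
txeab: all yes -> commit (commits=2)
tx61f: no from pylon -> abort (commits=2)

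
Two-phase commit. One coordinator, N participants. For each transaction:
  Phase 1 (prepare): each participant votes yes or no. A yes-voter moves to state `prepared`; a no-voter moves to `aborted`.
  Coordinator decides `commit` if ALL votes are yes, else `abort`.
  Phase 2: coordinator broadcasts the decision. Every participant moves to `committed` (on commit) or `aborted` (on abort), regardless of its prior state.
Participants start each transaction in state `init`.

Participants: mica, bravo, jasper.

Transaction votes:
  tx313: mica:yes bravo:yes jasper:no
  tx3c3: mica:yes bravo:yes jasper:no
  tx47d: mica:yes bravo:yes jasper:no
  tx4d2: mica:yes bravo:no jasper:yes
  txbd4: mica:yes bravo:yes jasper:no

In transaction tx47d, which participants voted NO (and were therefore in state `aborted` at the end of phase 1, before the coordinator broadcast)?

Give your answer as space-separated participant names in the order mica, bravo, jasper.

Answer: jasper

Derivation:
Txn tx47d phase 1: mica yes -> prepared; bravo yes -> prepared; jasper no -> aborted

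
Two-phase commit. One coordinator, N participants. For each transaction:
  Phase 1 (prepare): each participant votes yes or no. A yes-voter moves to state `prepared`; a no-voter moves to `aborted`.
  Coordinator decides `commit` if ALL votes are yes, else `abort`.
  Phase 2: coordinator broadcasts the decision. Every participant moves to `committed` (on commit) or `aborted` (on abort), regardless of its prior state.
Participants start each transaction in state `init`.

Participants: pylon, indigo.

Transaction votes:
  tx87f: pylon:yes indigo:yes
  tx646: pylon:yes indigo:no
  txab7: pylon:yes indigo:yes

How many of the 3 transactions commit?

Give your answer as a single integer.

Answer: 2

Derivation:
tx87f: all yes -> commit (commits=1)
tx646: no from indigo -> abort (commits=1)
txab7: all yes -> commit (commits=2)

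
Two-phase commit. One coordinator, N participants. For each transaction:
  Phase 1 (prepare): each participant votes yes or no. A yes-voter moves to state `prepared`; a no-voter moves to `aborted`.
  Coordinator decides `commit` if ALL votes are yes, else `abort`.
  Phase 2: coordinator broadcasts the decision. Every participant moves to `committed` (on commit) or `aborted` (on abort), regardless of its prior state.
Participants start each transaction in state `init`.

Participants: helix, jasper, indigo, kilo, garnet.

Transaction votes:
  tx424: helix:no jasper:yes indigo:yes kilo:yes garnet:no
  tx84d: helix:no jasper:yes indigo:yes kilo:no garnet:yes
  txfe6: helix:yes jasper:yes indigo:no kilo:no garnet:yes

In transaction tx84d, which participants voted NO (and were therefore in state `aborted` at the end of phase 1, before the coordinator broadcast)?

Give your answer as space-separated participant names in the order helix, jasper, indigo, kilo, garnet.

Answer: helix kilo

Derivation:
Txn tx84d phase 1: helix no -> aborted; jasper yes -> prepared; indigo yes -> prepared; kilo no -> aborted; garnet yes -> prepared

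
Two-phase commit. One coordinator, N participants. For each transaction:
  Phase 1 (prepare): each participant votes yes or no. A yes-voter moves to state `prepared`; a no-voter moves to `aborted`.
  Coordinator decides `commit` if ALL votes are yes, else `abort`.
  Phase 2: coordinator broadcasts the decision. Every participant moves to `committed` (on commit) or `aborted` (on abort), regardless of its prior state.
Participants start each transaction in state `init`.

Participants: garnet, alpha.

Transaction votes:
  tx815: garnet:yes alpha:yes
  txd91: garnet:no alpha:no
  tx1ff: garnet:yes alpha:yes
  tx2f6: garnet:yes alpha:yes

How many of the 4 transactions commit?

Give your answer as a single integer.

Answer: 3

Derivation:
tx815: all yes -> commit (commits=1)
txd91: no from garnet, alpha -> abort (commits=1)
tx1ff: all yes -> commit (commits=2)
tx2f6: all yes -> commit (commits=3)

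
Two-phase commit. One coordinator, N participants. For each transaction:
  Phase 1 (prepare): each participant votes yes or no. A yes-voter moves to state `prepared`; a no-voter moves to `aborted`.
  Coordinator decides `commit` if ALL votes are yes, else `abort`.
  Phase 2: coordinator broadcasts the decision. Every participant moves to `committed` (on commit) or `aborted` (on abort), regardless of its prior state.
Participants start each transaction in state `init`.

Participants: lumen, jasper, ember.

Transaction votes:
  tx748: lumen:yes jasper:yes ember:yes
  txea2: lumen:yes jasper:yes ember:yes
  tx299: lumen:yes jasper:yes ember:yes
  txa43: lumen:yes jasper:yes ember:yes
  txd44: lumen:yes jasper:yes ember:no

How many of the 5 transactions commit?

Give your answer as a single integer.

tx748: all yes -> commit (commits=1)
txea2: all yes -> commit (commits=2)
tx299: all yes -> commit (commits=3)
txa43: all yes -> commit (commits=4)
txd44: no from ember -> abort (commits=4)

Answer: 4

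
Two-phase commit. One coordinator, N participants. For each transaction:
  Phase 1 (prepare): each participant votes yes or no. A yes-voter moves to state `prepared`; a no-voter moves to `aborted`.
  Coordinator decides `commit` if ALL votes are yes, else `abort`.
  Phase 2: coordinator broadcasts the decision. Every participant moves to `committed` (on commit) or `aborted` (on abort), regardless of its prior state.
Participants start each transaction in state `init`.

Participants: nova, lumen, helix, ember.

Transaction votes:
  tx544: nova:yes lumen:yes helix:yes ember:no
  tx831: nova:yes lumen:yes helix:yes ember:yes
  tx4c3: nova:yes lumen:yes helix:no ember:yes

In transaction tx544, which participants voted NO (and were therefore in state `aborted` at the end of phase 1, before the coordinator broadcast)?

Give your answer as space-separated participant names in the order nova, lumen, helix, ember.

Txn tx544 phase 1: nova yes -> prepared; lumen yes -> prepared; helix yes -> prepared; ember no -> aborted

Answer: ember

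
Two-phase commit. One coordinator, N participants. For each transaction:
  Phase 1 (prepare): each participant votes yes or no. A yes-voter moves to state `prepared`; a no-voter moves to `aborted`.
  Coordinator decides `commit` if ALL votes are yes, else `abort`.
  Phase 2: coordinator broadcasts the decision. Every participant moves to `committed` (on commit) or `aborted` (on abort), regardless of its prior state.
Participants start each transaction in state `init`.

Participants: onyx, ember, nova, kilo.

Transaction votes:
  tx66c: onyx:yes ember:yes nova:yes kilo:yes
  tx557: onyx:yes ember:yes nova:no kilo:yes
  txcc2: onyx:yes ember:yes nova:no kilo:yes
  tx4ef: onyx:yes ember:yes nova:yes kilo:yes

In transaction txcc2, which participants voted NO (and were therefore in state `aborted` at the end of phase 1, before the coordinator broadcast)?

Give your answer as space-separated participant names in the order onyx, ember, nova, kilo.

Txn txcc2 phase 1: onyx yes -> prepared; ember yes -> prepared; nova no -> aborted; kilo yes -> prepared

Answer: nova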